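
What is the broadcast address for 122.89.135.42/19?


Network: 122.89.128.0/19
Host bits = 13
Set all host bits to 1:
Broadcast: 122.89.159.255


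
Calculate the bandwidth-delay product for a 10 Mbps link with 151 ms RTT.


BDP = bandwidth * RTT
= 10 Mbps * 151 ms
= 10 * 1e6 * 151 / 1000 bits
= 1510000 bits
= 188750 bytes
= 184.3262 KB
BDP = 1510000 bits (188750 bytes)


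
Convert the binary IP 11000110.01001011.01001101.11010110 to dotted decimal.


11000110 = 198
01001011 = 75
01001101 = 77
11010110 = 214
IP: 198.75.77.214


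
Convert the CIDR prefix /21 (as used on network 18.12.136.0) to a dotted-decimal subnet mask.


/21 means 21 network bits, 11 host bits
Binary: 11111111111111111111100000000000
Mask: 255.255.248.0


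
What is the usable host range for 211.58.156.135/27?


Network: 211.58.156.128
Broadcast: 211.58.156.159
First usable = network + 1
Last usable = broadcast - 1
Range: 211.58.156.129 to 211.58.156.158


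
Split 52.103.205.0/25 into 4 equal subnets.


New prefix = 25 + 2 = 27
Each subnet has 32 addresses
  52.103.205.0/27
  52.103.205.32/27
  52.103.205.64/27
  52.103.205.96/27
Subnets: 52.103.205.0/27, 52.103.205.32/27, 52.103.205.64/27, 52.103.205.96/27


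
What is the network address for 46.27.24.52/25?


IP:   00101110.00011011.00011000.00110100
Mask: 11111111.11111111.11111111.10000000
AND operation:
Net:  00101110.00011011.00011000.00000000
Network: 46.27.24.0/25


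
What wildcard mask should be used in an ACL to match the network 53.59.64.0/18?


Subnet mask: 255.255.192.0
Wildcard = 255.255.255.255 - subnet mask
255 - 255 = 0
255 - 255 = 0
255 - 192 = 63
255 - 0 = 255
Wildcard: 0.0.63.255


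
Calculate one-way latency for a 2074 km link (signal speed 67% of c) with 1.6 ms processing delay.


Speed = 0.67 * 3e5 km/s = 201000 km/s
Propagation delay = 2074 / 201000 = 0.0103 s = 10.3184 ms
Processing delay = 1.6 ms
Total one-way latency = 11.9184 ms


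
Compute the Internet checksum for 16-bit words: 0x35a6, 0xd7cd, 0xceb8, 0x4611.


Sum all words (with carry folding):
+ 0x35a6 = 0x35a6
+ 0xd7cd = 0x0d74
+ 0xceb8 = 0xdc2c
+ 0x4611 = 0x223e
One's complement: ~0x223e
Checksum = 0xddc1


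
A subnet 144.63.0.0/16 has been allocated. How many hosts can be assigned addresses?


Host bits = 32 - 16 = 16
Total addresses = 2^16 = 65536
Usable = total - 2 (network and broadcast)
Usable hosts: 65534


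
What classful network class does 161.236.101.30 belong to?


First octet: 161
Binary: 10100001
10xxxxxx -> Class B (128-191)
Class B, default mask 255.255.0.0 (/16)


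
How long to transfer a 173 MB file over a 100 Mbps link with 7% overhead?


Effective throughput = 100 * (1 - 7/100) = 93 Mbps
File size in Mb = 173 * 8 = 1384 Mb
Time = 1384 / 93
Time = 14.8817 seconds


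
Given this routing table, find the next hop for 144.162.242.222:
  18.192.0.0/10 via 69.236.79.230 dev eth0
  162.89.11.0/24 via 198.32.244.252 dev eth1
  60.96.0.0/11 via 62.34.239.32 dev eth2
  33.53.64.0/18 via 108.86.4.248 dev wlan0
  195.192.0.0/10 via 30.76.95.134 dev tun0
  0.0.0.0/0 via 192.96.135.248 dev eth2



Longest prefix match for 144.162.242.222:
  /10 18.192.0.0: no
  /24 162.89.11.0: no
  /11 60.96.0.0: no
  /18 33.53.64.0: no
  /10 195.192.0.0: no
  /0 0.0.0.0: MATCH
Selected: next-hop 192.96.135.248 via eth2 (matched /0)


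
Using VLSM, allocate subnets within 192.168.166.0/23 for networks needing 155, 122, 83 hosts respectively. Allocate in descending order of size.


155 hosts -> /24 (254 usable): 192.168.166.0/24
122 hosts -> /25 (126 usable): 192.168.167.0/25
83 hosts -> /25 (126 usable): 192.168.167.128/25
Allocation: 192.168.166.0/24 (155 hosts, 254 usable); 192.168.167.0/25 (122 hosts, 126 usable); 192.168.167.128/25 (83 hosts, 126 usable)


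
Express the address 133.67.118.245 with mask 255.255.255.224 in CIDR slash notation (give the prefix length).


Binary: 11111111.11111111.11111111.11100000
Count leading 1s
Prefix: /27


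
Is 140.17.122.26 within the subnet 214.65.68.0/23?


Subnet network: 214.65.68.0
Test IP AND mask: 140.17.122.0
No, 140.17.122.26 is not in 214.65.68.0/23


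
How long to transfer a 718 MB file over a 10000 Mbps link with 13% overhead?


Effective throughput = 10000 * (1 - 13/100) = 8700 Mbps
File size in Mb = 718 * 8 = 5744 Mb
Time = 5744 / 8700
Time = 0.6602 seconds


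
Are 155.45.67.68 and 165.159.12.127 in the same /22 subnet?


Mask: 255.255.252.0
155.45.67.68 AND mask = 155.45.64.0
165.159.12.127 AND mask = 165.159.12.0
No, different subnets (155.45.64.0 vs 165.159.12.0)


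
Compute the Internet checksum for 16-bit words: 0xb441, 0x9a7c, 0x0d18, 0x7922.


Sum all words (with carry folding):
+ 0xb441 = 0xb441
+ 0x9a7c = 0x4ebe
+ 0x0d18 = 0x5bd6
+ 0x7922 = 0xd4f8
One's complement: ~0xd4f8
Checksum = 0x2b07


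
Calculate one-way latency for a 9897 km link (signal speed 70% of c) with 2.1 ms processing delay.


Speed = 0.7 * 3e5 km/s = 210000 km/s
Propagation delay = 9897 / 210000 = 0.0471 s = 47.1286 ms
Processing delay = 2.1 ms
Total one-way latency = 49.2286 ms


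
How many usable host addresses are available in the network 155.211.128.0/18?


Host bits = 32 - 18 = 14
Total addresses = 2^14 = 16384
Usable = total - 2 (network and broadcast)
Usable hosts: 16382


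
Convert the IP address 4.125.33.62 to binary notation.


4 = 00000100
125 = 01111101
33 = 00100001
62 = 00111110
Binary: 00000100.01111101.00100001.00111110


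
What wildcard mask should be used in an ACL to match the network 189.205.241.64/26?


Subnet mask: 255.255.255.192
Wildcard = 255.255.255.255 - subnet mask
255 - 255 = 0
255 - 255 = 0
255 - 255 = 0
255 - 192 = 63
Wildcard: 0.0.0.63


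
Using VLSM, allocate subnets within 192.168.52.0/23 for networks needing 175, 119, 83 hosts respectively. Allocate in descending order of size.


175 hosts -> /24 (254 usable): 192.168.52.0/24
119 hosts -> /25 (126 usable): 192.168.53.0/25
83 hosts -> /25 (126 usable): 192.168.53.128/25
Allocation: 192.168.52.0/24 (175 hosts, 254 usable); 192.168.53.0/25 (119 hosts, 126 usable); 192.168.53.128/25 (83 hosts, 126 usable)


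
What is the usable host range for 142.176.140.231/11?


Network: 142.160.0.0
Broadcast: 142.191.255.255
First usable = network + 1
Last usable = broadcast - 1
Range: 142.160.0.1 to 142.191.255.254


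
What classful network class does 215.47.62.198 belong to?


First octet: 215
Binary: 11010111
110xxxxx -> Class C (192-223)
Class C, default mask 255.255.255.0 (/24)


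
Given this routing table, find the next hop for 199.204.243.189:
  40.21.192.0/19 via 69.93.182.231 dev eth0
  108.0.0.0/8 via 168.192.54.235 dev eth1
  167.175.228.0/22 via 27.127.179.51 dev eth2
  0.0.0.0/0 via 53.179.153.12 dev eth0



Longest prefix match for 199.204.243.189:
  /19 40.21.192.0: no
  /8 108.0.0.0: no
  /22 167.175.228.0: no
  /0 0.0.0.0: MATCH
Selected: next-hop 53.179.153.12 via eth0 (matched /0)


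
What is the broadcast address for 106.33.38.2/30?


Network: 106.33.38.0/30
Host bits = 2
Set all host bits to 1:
Broadcast: 106.33.38.3


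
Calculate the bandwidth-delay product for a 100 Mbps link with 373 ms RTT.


BDP = bandwidth * RTT
= 100 Mbps * 373 ms
= 100 * 1e6 * 373 / 1000 bits
= 37300000 bits
= 4662500 bytes
= 4553.2227 KB
BDP = 37300000 bits (4662500 bytes)


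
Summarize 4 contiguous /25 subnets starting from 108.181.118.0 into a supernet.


Original prefix: /25
Number of subnets: 4 = 2^2
New prefix = 25 - 2 = 23
Supernet: 108.181.118.0/23


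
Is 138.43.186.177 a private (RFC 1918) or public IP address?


RFC 1918 private ranges:
  10.0.0.0/8 (10.0.0.0 - 10.255.255.255)
  172.16.0.0/12 (172.16.0.0 - 172.31.255.255)
  192.168.0.0/16 (192.168.0.0 - 192.168.255.255)
Public (not in any RFC 1918 range)


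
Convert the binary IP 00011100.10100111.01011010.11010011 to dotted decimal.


00011100 = 28
10100111 = 167
01011010 = 90
11010011 = 211
IP: 28.167.90.211


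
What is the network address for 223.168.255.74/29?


IP:   11011111.10101000.11111111.01001010
Mask: 11111111.11111111.11111111.11111000
AND operation:
Net:  11011111.10101000.11111111.01001000
Network: 223.168.255.72/29


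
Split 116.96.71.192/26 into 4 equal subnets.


New prefix = 26 + 2 = 28
Each subnet has 16 addresses
  116.96.71.192/28
  116.96.71.208/28
  116.96.71.224/28
  116.96.71.240/28
Subnets: 116.96.71.192/28, 116.96.71.208/28, 116.96.71.224/28, 116.96.71.240/28


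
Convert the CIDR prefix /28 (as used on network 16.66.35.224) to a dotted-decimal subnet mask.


/28 means 28 network bits, 4 host bits
Binary: 11111111111111111111111111110000
Mask: 255.255.255.240


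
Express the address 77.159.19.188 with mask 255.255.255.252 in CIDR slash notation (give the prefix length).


Binary: 11111111.11111111.11111111.11111100
Count leading 1s
Prefix: /30


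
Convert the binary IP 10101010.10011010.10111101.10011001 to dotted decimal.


10101010 = 170
10011010 = 154
10111101 = 189
10011001 = 153
IP: 170.154.189.153


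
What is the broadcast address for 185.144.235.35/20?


Network: 185.144.224.0/20
Host bits = 12
Set all host bits to 1:
Broadcast: 185.144.239.255


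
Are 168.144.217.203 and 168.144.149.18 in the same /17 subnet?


Mask: 255.255.128.0
168.144.217.203 AND mask = 168.144.128.0
168.144.149.18 AND mask = 168.144.128.0
Yes, same subnet (168.144.128.0)


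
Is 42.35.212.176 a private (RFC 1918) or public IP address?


RFC 1918 private ranges:
  10.0.0.0/8 (10.0.0.0 - 10.255.255.255)
  172.16.0.0/12 (172.16.0.0 - 172.31.255.255)
  192.168.0.0/16 (192.168.0.0 - 192.168.255.255)
Public (not in any RFC 1918 range)


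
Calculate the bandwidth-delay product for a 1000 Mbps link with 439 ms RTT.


BDP = bandwidth * RTT
= 1000 Mbps * 439 ms
= 1000 * 1e6 * 439 / 1000 bits
= 439000000 bits
= 54875000 bytes
= 53588.8672 KB
BDP = 439000000 bits (54875000 bytes)


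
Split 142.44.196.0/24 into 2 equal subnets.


New prefix = 24 + 1 = 25
Each subnet has 128 addresses
  142.44.196.0/25
  142.44.196.128/25
Subnets: 142.44.196.0/25, 142.44.196.128/25


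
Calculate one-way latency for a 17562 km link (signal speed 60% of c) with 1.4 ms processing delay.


Speed = 0.6 * 3e5 km/s = 180000 km/s
Propagation delay = 17562 / 180000 = 0.0976 s = 97.5667 ms
Processing delay = 1.4 ms
Total one-way latency = 98.9667 ms


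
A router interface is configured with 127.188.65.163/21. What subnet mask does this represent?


/21 means 21 network bits, 11 host bits
Binary: 11111111111111111111100000000000
Mask: 255.255.248.0


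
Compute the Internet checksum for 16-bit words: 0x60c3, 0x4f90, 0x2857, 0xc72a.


Sum all words (with carry folding):
+ 0x60c3 = 0x60c3
+ 0x4f90 = 0xb053
+ 0x2857 = 0xd8aa
+ 0xc72a = 0x9fd5
One's complement: ~0x9fd5
Checksum = 0x602a


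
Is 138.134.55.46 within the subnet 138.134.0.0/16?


Subnet network: 138.134.0.0
Test IP AND mask: 138.134.0.0
Yes, 138.134.55.46 is in 138.134.0.0/16


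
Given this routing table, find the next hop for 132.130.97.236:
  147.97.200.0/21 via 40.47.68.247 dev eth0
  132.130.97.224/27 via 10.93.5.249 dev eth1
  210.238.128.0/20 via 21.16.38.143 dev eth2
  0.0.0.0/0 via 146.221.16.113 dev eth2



Longest prefix match for 132.130.97.236:
  /21 147.97.200.0: no
  /27 132.130.97.224: MATCH
  /20 210.238.128.0: no
  /0 0.0.0.0: MATCH
Selected: next-hop 10.93.5.249 via eth1 (matched /27)


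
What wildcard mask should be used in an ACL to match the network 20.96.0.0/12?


Subnet mask: 255.240.0.0
Wildcard = 255.255.255.255 - subnet mask
255 - 255 = 0
255 - 240 = 15
255 - 0 = 255
255 - 0 = 255
Wildcard: 0.15.255.255


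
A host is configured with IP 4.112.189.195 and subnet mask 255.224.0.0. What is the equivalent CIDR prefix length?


Binary: 11111111.11100000.00000000.00000000
Count leading 1s
Prefix: /11


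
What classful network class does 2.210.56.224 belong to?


First octet: 2
Binary: 00000010
0xxxxxxx -> Class A (1-126)
Class A, default mask 255.0.0.0 (/8)


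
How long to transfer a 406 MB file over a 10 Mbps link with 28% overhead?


Effective throughput = 10 * (1 - 28/100) = 7.2 Mbps
File size in Mb = 406 * 8 = 3248 Mb
Time = 3248 / 7.2
Time = 451.1111 seconds


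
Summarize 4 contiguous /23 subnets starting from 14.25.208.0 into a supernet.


Original prefix: /23
Number of subnets: 4 = 2^2
New prefix = 23 - 2 = 21
Supernet: 14.25.208.0/21


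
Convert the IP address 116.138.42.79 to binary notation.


116 = 01110100
138 = 10001010
42 = 00101010
79 = 01001111
Binary: 01110100.10001010.00101010.01001111


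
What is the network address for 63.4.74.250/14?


IP:   00111111.00000100.01001010.11111010
Mask: 11111111.11111100.00000000.00000000
AND operation:
Net:  00111111.00000100.00000000.00000000
Network: 63.4.0.0/14


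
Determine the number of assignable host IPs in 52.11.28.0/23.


Host bits = 32 - 23 = 9
Total addresses = 2^9 = 512
Usable = total - 2 (network and broadcast)
Usable hosts: 510


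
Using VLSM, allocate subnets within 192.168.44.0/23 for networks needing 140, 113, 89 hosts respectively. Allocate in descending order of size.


140 hosts -> /24 (254 usable): 192.168.44.0/24
113 hosts -> /25 (126 usable): 192.168.45.0/25
89 hosts -> /25 (126 usable): 192.168.45.128/25
Allocation: 192.168.44.0/24 (140 hosts, 254 usable); 192.168.45.0/25 (113 hosts, 126 usable); 192.168.45.128/25 (89 hosts, 126 usable)


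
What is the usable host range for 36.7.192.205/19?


Network: 36.7.192.0
Broadcast: 36.7.223.255
First usable = network + 1
Last usable = broadcast - 1
Range: 36.7.192.1 to 36.7.223.254


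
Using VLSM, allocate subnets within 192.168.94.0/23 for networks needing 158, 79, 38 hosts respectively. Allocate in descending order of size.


158 hosts -> /24 (254 usable): 192.168.94.0/24
79 hosts -> /25 (126 usable): 192.168.95.0/25
38 hosts -> /26 (62 usable): 192.168.95.128/26
Allocation: 192.168.94.0/24 (158 hosts, 254 usable); 192.168.95.0/25 (79 hosts, 126 usable); 192.168.95.128/26 (38 hosts, 62 usable)


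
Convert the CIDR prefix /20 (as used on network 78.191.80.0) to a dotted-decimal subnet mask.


/20 means 20 network bits, 12 host bits
Binary: 11111111111111111111000000000000
Mask: 255.255.240.0


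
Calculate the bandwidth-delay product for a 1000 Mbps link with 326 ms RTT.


BDP = bandwidth * RTT
= 1000 Mbps * 326 ms
= 1000 * 1e6 * 326 / 1000 bits
= 326000000 bits
= 40750000 bytes
= 39794.9219 KB
BDP = 326000000 bits (40750000 bytes)


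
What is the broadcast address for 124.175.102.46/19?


Network: 124.175.96.0/19
Host bits = 13
Set all host bits to 1:
Broadcast: 124.175.127.255


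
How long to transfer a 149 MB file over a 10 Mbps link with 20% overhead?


Effective throughput = 10 * (1 - 20/100) = 8 Mbps
File size in Mb = 149 * 8 = 1192 Mb
Time = 1192 / 8
Time = 149 seconds


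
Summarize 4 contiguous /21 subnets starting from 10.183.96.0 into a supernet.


Original prefix: /21
Number of subnets: 4 = 2^2
New prefix = 21 - 2 = 19
Supernet: 10.183.96.0/19


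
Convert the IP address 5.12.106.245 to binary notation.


5 = 00000101
12 = 00001100
106 = 01101010
245 = 11110101
Binary: 00000101.00001100.01101010.11110101


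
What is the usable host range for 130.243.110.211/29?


Network: 130.243.110.208
Broadcast: 130.243.110.215
First usable = network + 1
Last usable = broadcast - 1
Range: 130.243.110.209 to 130.243.110.214


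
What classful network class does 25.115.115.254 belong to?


First octet: 25
Binary: 00011001
0xxxxxxx -> Class A (1-126)
Class A, default mask 255.0.0.0 (/8)


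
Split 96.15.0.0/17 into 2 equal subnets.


New prefix = 17 + 1 = 18
Each subnet has 16384 addresses
  96.15.0.0/18
  96.15.64.0/18
Subnets: 96.15.0.0/18, 96.15.64.0/18


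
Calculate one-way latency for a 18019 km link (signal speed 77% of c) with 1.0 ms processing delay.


Speed = 0.77 * 3e5 km/s = 231000 km/s
Propagation delay = 18019 / 231000 = 0.078 s = 78.0043 ms
Processing delay = 1.0 ms
Total one-way latency = 79.0043 ms


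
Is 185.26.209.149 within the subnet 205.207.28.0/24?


Subnet network: 205.207.28.0
Test IP AND mask: 185.26.209.0
No, 185.26.209.149 is not in 205.207.28.0/24


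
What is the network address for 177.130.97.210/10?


IP:   10110001.10000010.01100001.11010010
Mask: 11111111.11000000.00000000.00000000
AND operation:
Net:  10110001.10000000.00000000.00000000
Network: 177.128.0.0/10


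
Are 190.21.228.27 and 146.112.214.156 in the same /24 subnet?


Mask: 255.255.255.0
190.21.228.27 AND mask = 190.21.228.0
146.112.214.156 AND mask = 146.112.214.0
No, different subnets (190.21.228.0 vs 146.112.214.0)


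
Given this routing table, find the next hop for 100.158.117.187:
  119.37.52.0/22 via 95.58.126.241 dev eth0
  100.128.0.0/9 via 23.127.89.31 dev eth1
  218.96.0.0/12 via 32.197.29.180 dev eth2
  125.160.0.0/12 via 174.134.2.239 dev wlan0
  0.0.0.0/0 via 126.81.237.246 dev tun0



Longest prefix match for 100.158.117.187:
  /22 119.37.52.0: no
  /9 100.128.0.0: MATCH
  /12 218.96.0.0: no
  /12 125.160.0.0: no
  /0 0.0.0.0: MATCH
Selected: next-hop 23.127.89.31 via eth1 (matched /9)


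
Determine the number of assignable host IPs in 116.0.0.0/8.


Host bits = 32 - 8 = 24
Total addresses = 2^24 = 16777216
Usable = total - 2 (network and broadcast)
Usable hosts: 16777214


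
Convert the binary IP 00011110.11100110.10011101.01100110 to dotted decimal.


00011110 = 30
11100110 = 230
10011101 = 157
01100110 = 102
IP: 30.230.157.102


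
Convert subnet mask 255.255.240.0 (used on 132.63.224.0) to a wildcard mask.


Subnet mask: 255.255.240.0
Wildcard = 255.255.255.255 - subnet mask
255 - 255 = 0
255 - 255 = 0
255 - 240 = 15
255 - 0 = 255
Wildcard: 0.0.15.255


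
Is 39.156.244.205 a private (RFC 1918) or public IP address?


RFC 1918 private ranges:
  10.0.0.0/8 (10.0.0.0 - 10.255.255.255)
  172.16.0.0/12 (172.16.0.0 - 172.31.255.255)
  192.168.0.0/16 (192.168.0.0 - 192.168.255.255)
Public (not in any RFC 1918 range)


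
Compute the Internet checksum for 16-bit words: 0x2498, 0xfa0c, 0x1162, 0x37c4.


Sum all words (with carry folding):
+ 0x2498 = 0x2498
+ 0xfa0c = 0x1ea5
+ 0x1162 = 0x3007
+ 0x37c4 = 0x67cb
One's complement: ~0x67cb
Checksum = 0x9834


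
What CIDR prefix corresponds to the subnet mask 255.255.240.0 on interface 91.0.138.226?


Binary: 11111111.11111111.11110000.00000000
Count leading 1s
Prefix: /20


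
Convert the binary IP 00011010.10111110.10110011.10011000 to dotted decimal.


00011010 = 26
10111110 = 190
10110011 = 179
10011000 = 152
IP: 26.190.179.152


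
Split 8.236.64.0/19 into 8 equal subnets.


New prefix = 19 + 3 = 22
Each subnet has 1024 addresses
  8.236.64.0/22
  8.236.68.0/22
  8.236.72.0/22
  8.236.76.0/22
  8.236.80.0/22
  8.236.84.0/22
  8.236.88.0/22
  8.236.92.0/22
Subnets: 8.236.64.0/22, 8.236.68.0/22, 8.236.72.0/22, 8.236.76.0/22, 8.236.80.0/22, 8.236.84.0/22, 8.236.88.0/22, 8.236.92.0/22


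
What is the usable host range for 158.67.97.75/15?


Network: 158.66.0.0
Broadcast: 158.67.255.255
First usable = network + 1
Last usable = broadcast - 1
Range: 158.66.0.1 to 158.67.255.254


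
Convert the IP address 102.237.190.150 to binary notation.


102 = 01100110
237 = 11101101
190 = 10111110
150 = 10010110
Binary: 01100110.11101101.10111110.10010110


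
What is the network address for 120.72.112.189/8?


IP:   01111000.01001000.01110000.10111101
Mask: 11111111.00000000.00000000.00000000
AND operation:
Net:  01111000.00000000.00000000.00000000
Network: 120.0.0.0/8


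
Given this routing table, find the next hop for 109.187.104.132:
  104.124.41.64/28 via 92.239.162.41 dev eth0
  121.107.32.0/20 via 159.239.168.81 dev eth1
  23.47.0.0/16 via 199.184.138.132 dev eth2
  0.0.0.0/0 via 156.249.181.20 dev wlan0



Longest prefix match for 109.187.104.132:
  /28 104.124.41.64: no
  /20 121.107.32.0: no
  /16 23.47.0.0: no
  /0 0.0.0.0: MATCH
Selected: next-hop 156.249.181.20 via wlan0 (matched /0)


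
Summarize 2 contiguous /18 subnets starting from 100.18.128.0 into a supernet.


Original prefix: /18
Number of subnets: 2 = 2^1
New prefix = 18 - 1 = 17
Supernet: 100.18.128.0/17


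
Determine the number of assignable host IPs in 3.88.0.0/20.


Host bits = 32 - 20 = 12
Total addresses = 2^12 = 4096
Usable = total - 2 (network and broadcast)
Usable hosts: 4094


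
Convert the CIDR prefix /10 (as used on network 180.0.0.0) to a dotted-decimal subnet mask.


/10 means 10 network bits, 22 host bits
Binary: 11111111110000000000000000000000
Mask: 255.192.0.0


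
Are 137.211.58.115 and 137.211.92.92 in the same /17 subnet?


Mask: 255.255.128.0
137.211.58.115 AND mask = 137.211.0.0
137.211.92.92 AND mask = 137.211.0.0
Yes, same subnet (137.211.0.0)


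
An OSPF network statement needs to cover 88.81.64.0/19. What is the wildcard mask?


Subnet mask: 255.255.224.0
Wildcard = 255.255.255.255 - subnet mask
255 - 255 = 0
255 - 255 = 0
255 - 224 = 31
255 - 0 = 255
Wildcard: 0.0.31.255


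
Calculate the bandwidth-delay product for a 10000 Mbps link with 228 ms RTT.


BDP = bandwidth * RTT
= 10000 Mbps * 228 ms
= 10000 * 1e6 * 228 / 1000 bits
= 2280000000 bits
= 285000000 bytes
= 278320.3125 KB
BDP = 2280000000 bits (285000000 bytes)


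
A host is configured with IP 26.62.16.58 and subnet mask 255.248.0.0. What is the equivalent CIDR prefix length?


Binary: 11111111.11111000.00000000.00000000
Count leading 1s
Prefix: /13


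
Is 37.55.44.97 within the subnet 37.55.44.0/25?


Subnet network: 37.55.44.0
Test IP AND mask: 37.55.44.0
Yes, 37.55.44.97 is in 37.55.44.0/25


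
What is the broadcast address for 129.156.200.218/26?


Network: 129.156.200.192/26
Host bits = 6
Set all host bits to 1:
Broadcast: 129.156.200.255


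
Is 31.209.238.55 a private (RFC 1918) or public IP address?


RFC 1918 private ranges:
  10.0.0.0/8 (10.0.0.0 - 10.255.255.255)
  172.16.0.0/12 (172.16.0.0 - 172.31.255.255)
  192.168.0.0/16 (192.168.0.0 - 192.168.255.255)
Public (not in any RFC 1918 range)


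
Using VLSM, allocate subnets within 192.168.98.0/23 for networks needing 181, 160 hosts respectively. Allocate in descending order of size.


181 hosts -> /24 (254 usable): 192.168.98.0/24
160 hosts -> /24 (254 usable): 192.168.99.0/24
Allocation: 192.168.98.0/24 (181 hosts, 254 usable); 192.168.99.0/24 (160 hosts, 254 usable)


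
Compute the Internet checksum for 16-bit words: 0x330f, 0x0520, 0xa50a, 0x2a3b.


Sum all words (with carry folding):
+ 0x330f = 0x330f
+ 0x0520 = 0x382f
+ 0xa50a = 0xdd39
+ 0x2a3b = 0x0775
One's complement: ~0x0775
Checksum = 0xf88a


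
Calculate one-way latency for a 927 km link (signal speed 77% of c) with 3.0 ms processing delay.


Speed = 0.77 * 3e5 km/s = 231000 km/s
Propagation delay = 927 / 231000 = 0.004 s = 4.013 ms
Processing delay = 3.0 ms
Total one-way latency = 7.013 ms


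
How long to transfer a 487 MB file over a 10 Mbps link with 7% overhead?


Effective throughput = 10 * (1 - 7/100) = 9.3 Mbps
File size in Mb = 487 * 8 = 3896 Mb
Time = 3896 / 9.3
Time = 418.9247 seconds


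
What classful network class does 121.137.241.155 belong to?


First octet: 121
Binary: 01111001
0xxxxxxx -> Class A (1-126)
Class A, default mask 255.0.0.0 (/8)


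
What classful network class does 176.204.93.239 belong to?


First octet: 176
Binary: 10110000
10xxxxxx -> Class B (128-191)
Class B, default mask 255.255.0.0 (/16)


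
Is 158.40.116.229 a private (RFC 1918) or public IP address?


RFC 1918 private ranges:
  10.0.0.0/8 (10.0.0.0 - 10.255.255.255)
  172.16.0.0/12 (172.16.0.0 - 172.31.255.255)
  192.168.0.0/16 (192.168.0.0 - 192.168.255.255)
Public (not in any RFC 1918 range)


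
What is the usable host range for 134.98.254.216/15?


Network: 134.98.0.0
Broadcast: 134.99.255.255
First usable = network + 1
Last usable = broadcast - 1
Range: 134.98.0.1 to 134.99.255.254


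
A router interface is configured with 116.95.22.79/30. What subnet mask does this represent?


/30 means 30 network bits, 2 host bits
Binary: 11111111111111111111111111111100
Mask: 255.255.255.252


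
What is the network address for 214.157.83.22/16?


IP:   11010110.10011101.01010011.00010110
Mask: 11111111.11111111.00000000.00000000
AND operation:
Net:  11010110.10011101.00000000.00000000
Network: 214.157.0.0/16


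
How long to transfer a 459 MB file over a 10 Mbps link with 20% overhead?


Effective throughput = 10 * (1 - 20/100) = 8 Mbps
File size in Mb = 459 * 8 = 3672 Mb
Time = 3672 / 8
Time = 459 seconds


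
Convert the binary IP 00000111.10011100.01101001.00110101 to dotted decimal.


00000111 = 7
10011100 = 156
01101001 = 105
00110101 = 53
IP: 7.156.105.53


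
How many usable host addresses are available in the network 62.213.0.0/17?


Host bits = 32 - 17 = 15
Total addresses = 2^15 = 32768
Usable = total - 2 (network and broadcast)
Usable hosts: 32766


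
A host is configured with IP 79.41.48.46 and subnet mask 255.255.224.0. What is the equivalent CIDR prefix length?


Binary: 11111111.11111111.11100000.00000000
Count leading 1s
Prefix: /19


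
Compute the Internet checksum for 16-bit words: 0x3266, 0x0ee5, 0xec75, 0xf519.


Sum all words (with carry folding):
+ 0x3266 = 0x3266
+ 0x0ee5 = 0x414b
+ 0xec75 = 0x2dc1
+ 0xf519 = 0x22db
One's complement: ~0x22db
Checksum = 0xdd24


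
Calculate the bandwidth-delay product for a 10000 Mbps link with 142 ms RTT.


BDP = bandwidth * RTT
= 10000 Mbps * 142 ms
= 10000 * 1e6 * 142 / 1000 bits
= 1420000000 bits
= 177500000 bytes
= 173339.8438 KB
BDP = 1420000000 bits (177500000 bytes)


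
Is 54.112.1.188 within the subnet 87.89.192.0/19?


Subnet network: 87.89.192.0
Test IP AND mask: 54.112.0.0
No, 54.112.1.188 is not in 87.89.192.0/19


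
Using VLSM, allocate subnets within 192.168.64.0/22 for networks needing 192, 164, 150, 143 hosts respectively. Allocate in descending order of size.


192 hosts -> /24 (254 usable): 192.168.64.0/24
164 hosts -> /24 (254 usable): 192.168.65.0/24
150 hosts -> /24 (254 usable): 192.168.66.0/24
143 hosts -> /24 (254 usable): 192.168.67.0/24
Allocation: 192.168.64.0/24 (192 hosts, 254 usable); 192.168.65.0/24 (164 hosts, 254 usable); 192.168.66.0/24 (150 hosts, 254 usable); 192.168.67.0/24 (143 hosts, 254 usable)


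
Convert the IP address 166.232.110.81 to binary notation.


166 = 10100110
232 = 11101000
110 = 01101110
81 = 01010001
Binary: 10100110.11101000.01101110.01010001


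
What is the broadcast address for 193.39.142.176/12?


Network: 193.32.0.0/12
Host bits = 20
Set all host bits to 1:
Broadcast: 193.47.255.255


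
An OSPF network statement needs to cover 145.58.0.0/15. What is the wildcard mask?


Subnet mask: 255.254.0.0
Wildcard = 255.255.255.255 - subnet mask
255 - 255 = 0
255 - 254 = 1
255 - 0 = 255
255 - 0 = 255
Wildcard: 0.1.255.255


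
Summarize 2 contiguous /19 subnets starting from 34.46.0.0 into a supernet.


Original prefix: /19
Number of subnets: 2 = 2^1
New prefix = 19 - 1 = 18
Supernet: 34.46.0.0/18


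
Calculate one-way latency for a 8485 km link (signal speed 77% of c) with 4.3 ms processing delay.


Speed = 0.77 * 3e5 km/s = 231000 km/s
Propagation delay = 8485 / 231000 = 0.0367 s = 36.7316 ms
Processing delay = 4.3 ms
Total one-way latency = 41.0316 ms


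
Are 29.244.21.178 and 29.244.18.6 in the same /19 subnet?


Mask: 255.255.224.0
29.244.21.178 AND mask = 29.244.0.0
29.244.18.6 AND mask = 29.244.0.0
Yes, same subnet (29.244.0.0)


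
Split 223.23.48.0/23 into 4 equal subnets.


New prefix = 23 + 2 = 25
Each subnet has 128 addresses
  223.23.48.0/25
  223.23.48.128/25
  223.23.49.0/25
  223.23.49.128/25
Subnets: 223.23.48.0/25, 223.23.48.128/25, 223.23.49.0/25, 223.23.49.128/25


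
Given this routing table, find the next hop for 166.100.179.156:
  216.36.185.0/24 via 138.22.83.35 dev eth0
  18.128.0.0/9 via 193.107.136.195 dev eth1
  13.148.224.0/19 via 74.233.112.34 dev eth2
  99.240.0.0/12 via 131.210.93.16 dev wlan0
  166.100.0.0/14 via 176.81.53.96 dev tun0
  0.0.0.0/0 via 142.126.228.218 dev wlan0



Longest prefix match for 166.100.179.156:
  /24 216.36.185.0: no
  /9 18.128.0.0: no
  /19 13.148.224.0: no
  /12 99.240.0.0: no
  /14 166.100.0.0: MATCH
  /0 0.0.0.0: MATCH
Selected: next-hop 176.81.53.96 via tun0 (matched /14)


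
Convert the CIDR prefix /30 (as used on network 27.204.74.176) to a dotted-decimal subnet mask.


/30 means 30 network bits, 2 host bits
Binary: 11111111111111111111111111111100
Mask: 255.255.255.252


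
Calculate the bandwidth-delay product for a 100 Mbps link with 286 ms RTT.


BDP = bandwidth * RTT
= 100 Mbps * 286 ms
= 100 * 1e6 * 286 / 1000 bits
= 28600000 bits
= 3575000 bytes
= 3491.2109 KB
BDP = 28600000 bits (3575000 bytes)


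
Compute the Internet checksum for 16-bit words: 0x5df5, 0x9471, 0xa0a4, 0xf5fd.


Sum all words (with carry folding):
+ 0x5df5 = 0x5df5
+ 0x9471 = 0xf266
+ 0xa0a4 = 0x930b
+ 0xf5fd = 0x8909
One's complement: ~0x8909
Checksum = 0x76f6


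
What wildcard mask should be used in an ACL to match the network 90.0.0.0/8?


Subnet mask: 255.0.0.0
Wildcard = 255.255.255.255 - subnet mask
255 - 255 = 0
255 - 0 = 255
255 - 0 = 255
255 - 0 = 255
Wildcard: 0.255.255.255


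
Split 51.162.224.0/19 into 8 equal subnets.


New prefix = 19 + 3 = 22
Each subnet has 1024 addresses
  51.162.224.0/22
  51.162.228.0/22
  51.162.232.0/22
  51.162.236.0/22
  51.162.240.0/22
  51.162.244.0/22
  51.162.248.0/22
  51.162.252.0/22
Subnets: 51.162.224.0/22, 51.162.228.0/22, 51.162.232.0/22, 51.162.236.0/22, 51.162.240.0/22, 51.162.244.0/22, 51.162.248.0/22, 51.162.252.0/22


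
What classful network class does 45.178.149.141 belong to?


First octet: 45
Binary: 00101101
0xxxxxxx -> Class A (1-126)
Class A, default mask 255.0.0.0 (/8)


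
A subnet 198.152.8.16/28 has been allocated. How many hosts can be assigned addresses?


Host bits = 32 - 28 = 4
Total addresses = 2^4 = 16
Usable = total - 2 (network and broadcast)
Usable hosts: 14


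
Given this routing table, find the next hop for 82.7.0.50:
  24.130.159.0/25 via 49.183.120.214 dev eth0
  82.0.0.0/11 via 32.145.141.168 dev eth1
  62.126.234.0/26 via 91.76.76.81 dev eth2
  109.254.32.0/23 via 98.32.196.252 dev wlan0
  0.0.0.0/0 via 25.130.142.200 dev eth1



Longest prefix match for 82.7.0.50:
  /25 24.130.159.0: no
  /11 82.0.0.0: MATCH
  /26 62.126.234.0: no
  /23 109.254.32.0: no
  /0 0.0.0.0: MATCH
Selected: next-hop 32.145.141.168 via eth1 (matched /11)


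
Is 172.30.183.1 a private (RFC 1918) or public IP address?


RFC 1918 private ranges:
  10.0.0.0/8 (10.0.0.0 - 10.255.255.255)
  172.16.0.0/12 (172.16.0.0 - 172.31.255.255)
  192.168.0.0/16 (192.168.0.0 - 192.168.255.255)
Private (in 172.16.0.0/12)


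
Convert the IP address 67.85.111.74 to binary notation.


67 = 01000011
85 = 01010101
111 = 01101111
74 = 01001010
Binary: 01000011.01010101.01101111.01001010


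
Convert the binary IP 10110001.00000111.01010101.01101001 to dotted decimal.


10110001 = 177
00000111 = 7
01010101 = 85
01101001 = 105
IP: 177.7.85.105


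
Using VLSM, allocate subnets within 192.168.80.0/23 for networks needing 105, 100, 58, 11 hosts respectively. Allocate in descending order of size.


105 hosts -> /25 (126 usable): 192.168.80.0/25
100 hosts -> /25 (126 usable): 192.168.80.128/25
58 hosts -> /26 (62 usable): 192.168.81.0/26
11 hosts -> /28 (14 usable): 192.168.81.64/28
Allocation: 192.168.80.0/25 (105 hosts, 126 usable); 192.168.80.128/25 (100 hosts, 126 usable); 192.168.81.0/26 (58 hosts, 62 usable); 192.168.81.64/28 (11 hosts, 14 usable)


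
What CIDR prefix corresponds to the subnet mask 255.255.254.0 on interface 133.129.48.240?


Binary: 11111111.11111111.11111110.00000000
Count leading 1s
Prefix: /23


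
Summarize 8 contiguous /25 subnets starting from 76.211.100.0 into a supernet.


Original prefix: /25
Number of subnets: 8 = 2^3
New prefix = 25 - 3 = 22
Supernet: 76.211.100.0/22


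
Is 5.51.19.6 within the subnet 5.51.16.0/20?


Subnet network: 5.51.16.0
Test IP AND mask: 5.51.16.0
Yes, 5.51.19.6 is in 5.51.16.0/20


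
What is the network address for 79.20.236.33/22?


IP:   01001111.00010100.11101100.00100001
Mask: 11111111.11111111.11111100.00000000
AND operation:
Net:  01001111.00010100.11101100.00000000
Network: 79.20.236.0/22


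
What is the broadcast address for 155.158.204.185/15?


Network: 155.158.0.0/15
Host bits = 17
Set all host bits to 1:
Broadcast: 155.159.255.255


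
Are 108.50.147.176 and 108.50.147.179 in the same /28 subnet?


Mask: 255.255.255.240
108.50.147.176 AND mask = 108.50.147.176
108.50.147.179 AND mask = 108.50.147.176
Yes, same subnet (108.50.147.176)


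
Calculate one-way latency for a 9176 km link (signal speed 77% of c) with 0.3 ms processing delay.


Speed = 0.77 * 3e5 km/s = 231000 km/s
Propagation delay = 9176 / 231000 = 0.0397 s = 39.7229 ms
Processing delay = 0.3 ms
Total one-way latency = 40.0229 ms


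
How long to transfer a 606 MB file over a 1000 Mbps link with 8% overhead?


Effective throughput = 1000 * (1 - 8/100) = 920 Mbps
File size in Mb = 606 * 8 = 4848 Mb
Time = 4848 / 920
Time = 5.2696 seconds


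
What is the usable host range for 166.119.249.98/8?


Network: 166.0.0.0
Broadcast: 166.255.255.255
First usable = network + 1
Last usable = broadcast - 1
Range: 166.0.0.1 to 166.255.255.254


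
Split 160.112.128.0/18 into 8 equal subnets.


New prefix = 18 + 3 = 21
Each subnet has 2048 addresses
  160.112.128.0/21
  160.112.136.0/21
  160.112.144.0/21
  160.112.152.0/21
  160.112.160.0/21
  160.112.168.0/21
  160.112.176.0/21
  160.112.184.0/21
Subnets: 160.112.128.0/21, 160.112.136.0/21, 160.112.144.0/21, 160.112.152.0/21, 160.112.160.0/21, 160.112.168.0/21, 160.112.176.0/21, 160.112.184.0/21


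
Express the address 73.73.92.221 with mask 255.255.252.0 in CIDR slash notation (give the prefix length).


Binary: 11111111.11111111.11111100.00000000
Count leading 1s
Prefix: /22


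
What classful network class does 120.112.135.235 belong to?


First octet: 120
Binary: 01111000
0xxxxxxx -> Class A (1-126)
Class A, default mask 255.0.0.0 (/8)


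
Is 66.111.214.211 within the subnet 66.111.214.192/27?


Subnet network: 66.111.214.192
Test IP AND mask: 66.111.214.192
Yes, 66.111.214.211 is in 66.111.214.192/27


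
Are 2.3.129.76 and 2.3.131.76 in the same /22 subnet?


Mask: 255.255.252.0
2.3.129.76 AND mask = 2.3.128.0
2.3.131.76 AND mask = 2.3.128.0
Yes, same subnet (2.3.128.0)


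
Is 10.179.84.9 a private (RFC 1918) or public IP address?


RFC 1918 private ranges:
  10.0.0.0/8 (10.0.0.0 - 10.255.255.255)
  172.16.0.0/12 (172.16.0.0 - 172.31.255.255)
  192.168.0.0/16 (192.168.0.0 - 192.168.255.255)
Private (in 10.0.0.0/8)


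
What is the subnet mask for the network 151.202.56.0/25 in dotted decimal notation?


/25 means 25 network bits, 7 host bits
Binary: 11111111111111111111111110000000
Mask: 255.255.255.128


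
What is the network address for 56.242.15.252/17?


IP:   00111000.11110010.00001111.11111100
Mask: 11111111.11111111.10000000.00000000
AND operation:
Net:  00111000.11110010.00000000.00000000
Network: 56.242.0.0/17


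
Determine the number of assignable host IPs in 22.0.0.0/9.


Host bits = 32 - 9 = 23
Total addresses = 2^23 = 8388608
Usable = total - 2 (network and broadcast)
Usable hosts: 8388606


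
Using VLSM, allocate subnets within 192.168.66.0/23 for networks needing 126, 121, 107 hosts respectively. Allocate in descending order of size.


126 hosts -> /25 (126 usable): 192.168.66.0/25
121 hosts -> /25 (126 usable): 192.168.66.128/25
107 hosts -> /25 (126 usable): 192.168.67.0/25
Allocation: 192.168.66.0/25 (126 hosts, 126 usable); 192.168.66.128/25 (121 hosts, 126 usable); 192.168.67.0/25 (107 hosts, 126 usable)


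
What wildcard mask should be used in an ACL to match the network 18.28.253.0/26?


Subnet mask: 255.255.255.192
Wildcard = 255.255.255.255 - subnet mask
255 - 255 = 0
255 - 255 = 0
255 - 255 = 0
255 - 192 = 63
Wildcard: 0.0.0.63


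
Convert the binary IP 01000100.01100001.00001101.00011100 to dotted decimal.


01000100 = 68
01100001 = 97
00001101 = 13
00011100 = 28
IP: 68.97.13.28


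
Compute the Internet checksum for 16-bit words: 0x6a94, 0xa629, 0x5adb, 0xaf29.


Sum all words (with carry folding):
+ 0x6a94 = 0x6a94
+ 0xa629 = 0x10be
+ 0x5adb = 0x6b99
+ 0xaf29 = 0x1ac3
One's complement: ~0x1ac3
Checksum = 0xe53c


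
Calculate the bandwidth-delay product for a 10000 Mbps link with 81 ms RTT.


BDP = bandwidth * RTT
= 10000 Mbps * 81 ms
= 10000 * 1e6 * 81 / 1000 bits
= 810000000 bits
= 101250000 bytes
= 98876.9531 KB
BDP = 810000000 bits (101250000 bytes)


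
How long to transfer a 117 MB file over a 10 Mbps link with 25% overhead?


Effective throughput = 10 * (1 - 25/100) = 7.5 Mbps
File size in Mb = 117 * 8 = 936 Mb
Time = 936 / 7.5
Time = 124.8 seconds


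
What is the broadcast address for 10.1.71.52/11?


Network: 10.0.0.0/11
Host bits = 21
Set all host bits to 1:
Broadcast: 10.31.255.255


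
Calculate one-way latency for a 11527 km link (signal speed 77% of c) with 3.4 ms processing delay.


Speed = 0.77 * 3e5 km/s = 231000 km/s
Propagation delay = 11527 / 231000 = 0.0499 s = 49.9004 ms
Processing delay = 3.4 ms
Total one-way latency = 53.3004 ms


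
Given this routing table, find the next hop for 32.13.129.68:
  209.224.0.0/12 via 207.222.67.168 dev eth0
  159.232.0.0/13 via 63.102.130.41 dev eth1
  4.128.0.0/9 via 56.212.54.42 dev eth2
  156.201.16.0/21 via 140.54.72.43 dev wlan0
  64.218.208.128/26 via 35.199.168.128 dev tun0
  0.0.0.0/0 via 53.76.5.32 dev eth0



Longest prefix match for 32.13.129.68:
  /12 209.224.0.0: no
  /13 159.232.0.0: no
  /9 4.128.0.0: no
  /21 156.201.16.0: no
  /26 64.218.208.128: no
  /0 0.0.0.0: MATCH
Selected: next-hop 53.76.5.32 via eth0 (matched /0)


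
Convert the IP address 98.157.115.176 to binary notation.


98 = 01100010
157 = 10011101
115 = 01110011
176 = 10110000
Binary: 01100010.10011101.01110011.10110000


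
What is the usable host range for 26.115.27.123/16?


Network: 26.115.0.0
Broadcast: 26.115.255.255
First usable = network + 1
Last usable = broadcast - 1
Range: 26.115.0.1 to 26.115.255.254


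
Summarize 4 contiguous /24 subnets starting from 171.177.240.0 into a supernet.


Original prefix: /24
Number of subnets: 4 = 2^2
New prefix = 24 - 2 = 22
Supernet: 171.177.240.0/22


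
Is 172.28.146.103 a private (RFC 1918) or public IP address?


RFC 1918 private ranges:
  10.0.0.0/8 (10.0.0.0 - 10.255.255.255)
  172.16.0.0/12 (172.16.0.0 - 172.31.255.255)
  192.168.0.0/16 (192.168.0.0 - 192.168.255.255)
Private (in 172.16.0.0/12)


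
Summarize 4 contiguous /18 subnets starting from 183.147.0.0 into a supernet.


Original prefix: /18
Number of subnets: 4 = 2^2
New prefix = 18 - 2 = 16
Supernet: 183.147.0.0/16


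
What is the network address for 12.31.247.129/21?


IP:   00001100.00011111.11110111.10000001
Mask: 11111111.11111111.11111000.00000000
AND operation:
Net:  00001100.00011111.11110000.00000000
Network: 12.31.240.0/21


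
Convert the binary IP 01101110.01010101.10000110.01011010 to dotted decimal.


01101110 = 110
01010101 = 85
10000110 = 134
01011010 = 90
IP: 110.85.134.90


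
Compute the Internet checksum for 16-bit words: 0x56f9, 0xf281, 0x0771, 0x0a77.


Sum all words (with carry folding):
+ 0x56f9 = 0x56f9
+ 0xf281 = 0x497b
+ 0x0771 = 0x50ec
+ 0x0a77 = 0x5b63
One's complement: ~0x5b63
Checksum = 0xa49c
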